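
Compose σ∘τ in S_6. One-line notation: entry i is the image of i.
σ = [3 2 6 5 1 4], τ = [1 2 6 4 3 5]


σ∘τ: apply τ first, then σ
1 →τ 1 →σ 3
2 →τ 2 →σ 2
3 →τ 6 →σ 4
4 →τ 4 →σ 5
5 →τ 3 →σ 6
6 →τ 5 →σ 1

σ∘τ = [3 2 4 5 6 1]


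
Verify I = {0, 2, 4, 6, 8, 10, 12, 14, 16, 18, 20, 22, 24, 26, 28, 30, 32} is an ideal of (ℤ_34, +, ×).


Check ideal conditions for I = {0, 2, 4, 6, 8, 10, 12, 14, 16, 18, 20, 22, 24, 26, 28, 30, 32} in ℤ_34:
(1) I is an additive subgroup? Yes
(2) For r ∈ ℤ_34 and a ∈ I: r·a ∈ I? Yes

Yes, I is an ideal of ℤ_34


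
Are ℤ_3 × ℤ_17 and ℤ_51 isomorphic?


Comparing ℤ_3 × ℤ_17 and ℤ_51:
gcd(3,17) = 1, so ℤ_3 × ℤ_17 ≅ ℤ_51 (CRT)

Yes, ℤ_3 × ℤ_17 ≅ ℤ_51


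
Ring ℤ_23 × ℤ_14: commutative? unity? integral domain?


Direct product ring; commutative with unity (1,1); but (1,0)·(0,1) = (0,0) gives zero divisors, so not an integral domain
Commutative: Yes
Integral domain: No
Has unity: Yes

ℤ_23 × ℤ_14: Commutative=Yes, Unity=Yes


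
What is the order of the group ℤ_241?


ℤ_n has n elements.

|ℤ_241| = 241


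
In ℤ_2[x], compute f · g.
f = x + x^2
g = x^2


Expand and collect like terms; reduce coefficients mod 2:
x^0: 0·0 = 0 ≡ 0 (mod 2)
x^1: 0·0 + 1·0 = 0 ≡ 0 (mod 2)
x^2: 0·1 + 1·0 + 1·0 = 0 ≡ 0 (mod 2)
x^3: 1·1 + 1·0 = 1 ≡ 1 (mod 2)
x^4: 1·1 = 1 ≡ 1 (mod 2)
Result: x^3 + x^4

f · g = x^3 + x^4


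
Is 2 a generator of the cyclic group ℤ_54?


g generates ℤ_n iff gcd(g, n) = 1
gcd(2, 54) = 2
Since gcd = 2 ≠ 1, ⟨2⟩ has order 27 < 54, so 2 is not a generator.

No, 2 does not generate ℤ_54


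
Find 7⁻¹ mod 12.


Use the extended Euclidean algorithm to write 1 = 7·s + 12·t; then s mod 12 is the inverse.
Euclidean algorithm:
  7 = 0·12 + 7
  12 = 1·7 + 5
  7 = 1·5 + 2
  5 = 2·2 + 1
  2 = 2·1 + 0
gcd(7,12) = 1
Back-substitution gives: 7·(-5) + 12·(3) = 1
So 7⁻¹ ≡ -5 ≡ 7 (mod 12)
Check: 7 × 7 = 49 ≡ 1 (mod 12) ✓

7⁻¹ ≡ 7 (mod 12)


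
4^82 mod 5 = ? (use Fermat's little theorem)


Fermat's little theorem: if p is prime and gcd(a,p)=1, then a^(p-1) ≡ 1 (mod p)
p = 5 is prime, gcd(4,5) = 1
Reduce exponent: 82 mod 4 = 2
So 4^82 ≡ 4^2 (mod 5)
4^2 mod 5 = 1

4^82 ≡ 1 (mod 5)


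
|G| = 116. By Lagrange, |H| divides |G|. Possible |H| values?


Lagrange's theorem: |H| divides |G|
|G| = 116
Divisors of 116: 1, 2, 4, 29, 58, 116

Possible subgroup orders: {1, 2, 4, 29, 58, 116}


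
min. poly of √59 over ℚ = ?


√59 satisfies x² - 59 = 0, irreducible over ℚ since 59 is squarefree

Minimal polynomial: x² - 59


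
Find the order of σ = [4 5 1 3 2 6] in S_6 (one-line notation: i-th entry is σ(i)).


Cycle decomposition: (1 4 3) (2 5)
Cycle lengths: 3, 2
Order = lcm(3, 2) = 6

ord(σ) = 6


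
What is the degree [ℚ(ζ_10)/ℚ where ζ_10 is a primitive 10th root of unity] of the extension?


[ℚ(ζ_n):ℚ] = deg Φ_n(x) = φ(n). Here φ(10) = 4

[ℚ(ζ_10)/ℚ where ζ_10 is a primitive 10th root of unity] = 4


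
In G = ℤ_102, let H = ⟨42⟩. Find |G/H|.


|⟨42⟩| = n / gcd(42, 102) = 102 / 6 = 17
H is normal (ℤ_102 is abelian).
|G/H| = |G| / |H| = 102 / 17 = 6

|G/H| = 6


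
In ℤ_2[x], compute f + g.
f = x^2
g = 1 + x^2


Add coefficients mod 2:
x^0: 0 + 1 = 1 (mod 2)
x^1: 0 + 0 = 0 (mod 2)
x^2: 1 + 1 = 0 (mod 2)
Result: 1

f + g = 1


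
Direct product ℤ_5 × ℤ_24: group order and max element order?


|ℤ_5 × ℤ_24| = 5 × 24 = 120
Max element order = lcm(5,24) = 120
Cyclic? Yes (gcd=1)

|ℤ_5×ℤ_24| = 120, max element order = 120


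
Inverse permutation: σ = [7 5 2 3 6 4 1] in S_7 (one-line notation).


To find σ⁻¹, swap domain and range:
σ(1) = 7 → σ⁻¹(7) = 1
σ(2) = 5 → σ⁻¹(5) = 2
σ(3) = 2 → σ⁻¹(2) = 3
σ(4) = 3 → σ⁻¹(3) = 4
σ(5) = 6 → σ⁻¹(6) = 5
σ(6) = 4 → σ⁻¹(4) = 6
σ(7) = 1 → σ⁻¹(1) = 7

σ⁻¹ = [7 3 4 6 2 5 1]


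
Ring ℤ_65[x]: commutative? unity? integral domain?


ℤ_65 has zero divisors (5·13 ≡ 0), and these lift to constant zero divisors in ℤ_65[x]; so not an integral domain
Commutative: Yes
Integral domain: No
Has unity: Yes

ℤ_65[x]: Commutative=Yes, Unity=Yes


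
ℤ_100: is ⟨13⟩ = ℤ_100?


g generates ℤ_n iff gcd(g, n) = 1
gcd(13, 100) = 1
Since gcd = 1, 13 is a generator.

Yes, 13 generates ℤ_100


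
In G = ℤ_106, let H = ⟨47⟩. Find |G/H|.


|⟨47⟩| = n / gcd(47, 106) = 106 / 1 = 106
H is normal (ℤ_106 is abelian).
|G/H| = |G| / |H| = 106 / 106 = 1

|G/H| = 1


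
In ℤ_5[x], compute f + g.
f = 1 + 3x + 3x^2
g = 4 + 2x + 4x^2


Add coefficients mod 5:
x^0: 1 + 4 = 0 (mod 5)
x^1: 3 + 2 = 0 (mod 5)
x^2: 3 + 4 = 2 (mod 5)
Result: 2x^2

f + g = 2x^2


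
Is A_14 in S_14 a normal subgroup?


H = A_14 in S_14
A_14 has index 2 in S_14, and every subgroup of index 2 is normal

Yes, normal subgroup


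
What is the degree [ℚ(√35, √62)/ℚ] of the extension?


[ℚ(√35,√62):ℚ] = [ℚ(√35,√62):ℚ(√35)]·[ℚ(√35):ℚ] = 2·2 = 4

[ℚ(√35, √62)/ℚ] = 4


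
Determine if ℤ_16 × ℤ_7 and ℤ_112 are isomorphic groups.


Comparing ℤ_16 × ℤ_7 and ℤ_112:
gcd(16,7) = 1, so ℤ_16 × ℤ_7 ≅ ℤ_112 (CRT)

Yes, ℤ_16 × ℤ_7 ≅ ℤ_112


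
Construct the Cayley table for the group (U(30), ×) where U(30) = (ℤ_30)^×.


Elements: {1, 7, 11, 13, 17, 19, 23, 29}
Operation: multiplication mod 30
Entry (a, b) = (a × b) mod 30

Cayley table:
   |  1 |  7 | 11 | 13 | 17 | 19 | 23 | 29
 1 |  1 |  7 | 11 | 13 | 17 | 19 | 23 | 29
 7 |  7 | 19 | 17 |  1 | 29 | 13 | 11 | 23
11 | 11 | 17 |  1 | 23 |  7 | 29 | 13 | 19
13 | 13 |  1 | 23 | 19 | 11 |  7 | 29 | 17
17 | 17 | 29 |  7 | 11 | 19 | 23 |  1 | 13
19 | 19 | 13 | 29 |  7 | 23 |  1 | 17 | 11
23 | 23 | 11 | 13 | 29 |  1 | 17 | 19 |  7
29 | 29 | 23 | 19 | 17 | 13 | 11 |  7 |  1


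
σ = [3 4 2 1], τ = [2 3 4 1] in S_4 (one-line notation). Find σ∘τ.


σ∘τ: apply τ first, then σ
1 →τ 2 →σ 4
2 →τ 3 →σ 2
3 →τ 4 →σ 1
4 →τ 1 →σ 3

σ∘τ = [4 2 1 3]


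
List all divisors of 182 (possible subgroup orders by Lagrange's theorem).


Lagrange's theorem: |H| divides |G|
|G| = 182
Divisors of 182: 1, 2, 7, 13, 14, 26, 91, 182

Possible subgroup orders: {1, 2, 7, 13, 14, 26, 91, 182}


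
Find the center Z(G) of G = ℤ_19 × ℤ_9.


Z(G) = {g ∈ G | gx = xg for all x ∈ G}
Direct product of abelian groups is abelian, so Z(G) = G

Z(ℤ_19 × ℤ_9) = ℤ_19 × ℤ_9


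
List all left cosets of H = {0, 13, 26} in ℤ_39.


H = {0, 13, 26}, |H| = 3
Number of cosets = |G|/|H| = 39/3 = 13
0 + H = {0, 13, 26}
1 + H = {1, 14, 27}
2 + H = {2, 15, 28}
3 + H = {3, 16, 29}
4 + H = {4, 17, 30}
5 + H = {5, 18, 31}
6 + H = {6, 19, 32}
7 + H = {7, 20, 33}
8 + H = {8, 21, 34}
9 + H = {9, 22, 35}
10 + H = {10, 23, 36}
11 + H = {11, 24, 37}
12 + H = {12, 25, 38}

Cosets: 0+H={0,13,26}; 1+H={1,14,27}; 2+H={2,15,28}; 3+H={3,16,29}; 4+H={4,17,30}; 5+H={5,18,31}; 6+H={6,19,32}; 7+H={7,20,33}; 8+H={8,21,34}; 9+H={9,22,35}; 10+H={10,23,36}; 11+H={11,24,37}; 12+H={12,25,38}


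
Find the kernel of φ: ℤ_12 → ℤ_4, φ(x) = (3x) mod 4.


Kernel = preimage of identity
ker(φ) = {x ∈ ℤ_12 : 3x ≡ 0 (mod 4)}. Since 4 | 12, φ is well-defined. The kernel is the cyclic subgroup ⟨4⟩ of ℤ_12 (order 3), i.e. {0, 4, 8}

ker(φ) = {0, 4, 8}


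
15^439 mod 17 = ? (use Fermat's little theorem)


Fermat's little theorem: if p is prime and gcd(a,p)=1, then a^(p-1) ≡ 1 (mod p)
p = 17 is prime, gcd(15,17) = 1
Reduce exponent: 439 mod 16 = 7
So 15^439 ≡ 15^7 (mod 17)
15^7 mod 17 = 8

15^439 ≡ 8 (mod 17)


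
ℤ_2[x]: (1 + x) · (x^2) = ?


Expand and collect like terms; reduce coefficients mod 2:
x^0: 1·0 = 0 ≡ 0 (mod 2)
x^1: 1·0 + 1·0 = 0 ≡ 0 (mod 2)
x^2: 1·1 + 1·0 = 1 ≡ 1 (mod 2)
x^3: 1·1 = 1 ≡ 1 (mod 2)
Result: x^2 + x^3

f · g = x^2 + x^3


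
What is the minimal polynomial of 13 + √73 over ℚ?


Let α = 13 + √73. Then α - 13 = √73, so (α - 13)² = 73, giving α² - 26α + 96 = 0. Degree 2 and α ∉ ℚ, so this is the minimal polynomial.

Minimal polynomial: x² - 26x + 96


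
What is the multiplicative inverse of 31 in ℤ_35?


Use the extended Euclidean algorithm to write 1 = 31·s + 35·t; then s mod 35 is the inverse.
Euclidean algorithm:
  31 = 0·35 + 31
  35 = 1·31 + 4
  31 = 7·4 + 3
  4 = 1·3 + 1
  3 = 3·1 + 0
gcd(31,35) = 1
Back-substitution gives: 31·(-9) + 35·(8) = 1
So 31⁻¹ ≡ -9 ≡ 26 (mod 35)
Check: 31 × 26 = 806 ≡ 1 (mod 35) ✓

31⁻¹ ≡ 26 (mod 35)


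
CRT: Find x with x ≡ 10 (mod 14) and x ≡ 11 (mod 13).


m₁ = 14, m₂ = 13, gcd = 1, so CRT applies. M = m₁·m₂ = 182
Let M₁ = M/m₁ = 13, M₂ = M/m₂ = 14
Find y₁ ≡ M₁⁻¹ (mod m₁): 13⁻¹ ≡ 13 (mod 14)
Find y₂ ≡ M₂⁻¹ (mod m₂): 14⁻¹ ≡ 1 (mod 13)
x = a₁·M₁·y₁ + a₂·M₂·y₂ = 10·13·13 + 11·14·1 = 1844
Reduce mod 182: x ≡ 24
Check: 24 mod 14 = 10 ✓, 24 mod 13 = 11 ✓

x ≡ 24 (mod 182)


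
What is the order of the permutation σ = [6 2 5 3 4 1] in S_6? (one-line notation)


Cycle decomposition: (1 6) (3 5 4)
Cycle lengths: 2, 3
Order = lcm(2, 3) = 6

ord(σ) = 6


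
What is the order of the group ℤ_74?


ℤ_n has n elements.

|ℤ_74| = 74


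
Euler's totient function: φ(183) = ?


Factor n: 183 = 3 × 61
φ(n) = n · ∏(1 - 1/p) over distinct primes p | n
φ(183) = 183 · (1 - 1/3) · (1 - 1/61) = 120

φ(183) = 120


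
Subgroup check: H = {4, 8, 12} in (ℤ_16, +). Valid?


Subgroup test for H = {4, 8, 12} in (ℤ_16, +):
(1) 0 ∈ H? No
(2) Closure: for all a,b ∈ H, (a+b) mod 16 ∈ H? No  [counterexample: 4 + 12 = 0 ∉ H]
(3) Inverses: for all a ∈ H, -a mod 16 ∈ H? Yes

No, H is not a subgroup of ℤ_16


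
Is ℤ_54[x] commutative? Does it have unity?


ℤ_54 has zero divisors (2·27 ≡ 0), and these lift to constant zero divisors in ℤ_54[x]; so not an integral domain
Commutative: Yes
Integral domain: No
Has unity: Yes

ℤ_54[x]: Commutative=Yes, Unity=Yes


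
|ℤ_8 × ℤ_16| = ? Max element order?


|ℤ_8 × ℤ_16| = 8 × 16 = 128
Max element order = lcm(8,16) = 16
Cyclic? No (gcd=8)

|ℤ_8×ℤ_16| = 128, max element order = 16


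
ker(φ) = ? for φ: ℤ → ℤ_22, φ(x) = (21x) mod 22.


Kernel = preimage of identity
ker(φ) = {x ∈ ℤ : 21x ≡ 0 (mod 22)}. gcd(21,22) = 1, so 21x ≡ 0 (mod 22) ⟺ x ≡ 0 (mod 22/1 = 22). Hence ker(φ) = 22ℤ

ker(φ) = 22ℤ


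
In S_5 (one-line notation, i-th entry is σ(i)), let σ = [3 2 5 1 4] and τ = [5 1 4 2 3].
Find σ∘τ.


σ∘τ: apply τ first, then σ
1 →τ 5 →σ 4
2 →τ 1 →σ 3
3 →τ 4 →σ 1
4 →τ 2 →σ 2
5 →τ 3 →σ 5

σ∘τ = [4 3 1 2 5]


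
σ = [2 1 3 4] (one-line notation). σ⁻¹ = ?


To find σ⁻¹, swap domain and range:
σ(1) = 2 → σ⁻¹(2) = 1
σ(2) = 1 → σ⁻¹(1) = 2
σ(3) = 3 → σ⁻¹(3) = 3
σ(4) = 4 → σ⁻¹(4) = 4

σ⁻¹ = [2 1 3 4]


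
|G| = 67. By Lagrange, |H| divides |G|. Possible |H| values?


Lagrange's theorem: |H| divides |G|
|G| = 67
Divisors of 67: 1, 67

Possible subgroup orders: {1, 67}


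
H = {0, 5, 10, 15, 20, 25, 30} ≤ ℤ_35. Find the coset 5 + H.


5 + H = {5 + h (mod 35) : h ∈ H}
5+0=5, 5+5=10, 5+10=15, 5+15=20, 5+20=25, 5+25=30, 5+30=0
5 + H = {0, 5, 10, 15, 20, 25, 30} = 0 + H

5 + H = {0, 5, 10, 15, 20, 25, 30}


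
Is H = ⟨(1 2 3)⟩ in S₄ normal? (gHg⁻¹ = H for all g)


H = ⟨(1 2 3)⟩ in S₄
(1 4)(1 2 3)(1 4)⁻¹ = (4 2 3) ∉ ⟨(1 2 3)⟩

No, not a normal subgroup


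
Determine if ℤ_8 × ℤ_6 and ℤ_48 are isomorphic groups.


Comparing ℤ_8 × ℤ_6 and ℤ_48:
gcd(8,6) = 2 ≠ 1. Max element order in ℤ_8×ℤ_6 is lcm(8,6) = 24 < 48, so it has no element of order 48

No, ℤ_8 × ℤ_6 ≇ ℤ_48


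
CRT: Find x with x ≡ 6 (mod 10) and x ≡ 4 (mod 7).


m₁ = 10, m₂ = 7, gcd = 1, so CRT applies. M = m₁·m₂ = 70
Let M₁ = M/m₁ = 7, M₂ = M/m₂ = 10
Find y₁ ≡ M₁⁻¹ (mod m₁): 7⁻¹ ≡ 3 (mod 10)
Find y₂ ≡ M₂⁻¹ (mod m₂): 10⁻¹ ≡ 5 (mod 7)
x = a₁·M₁·y₁ + a₂·M₂·y₂ = 6·7·3 + 4·10·5 = 326
Reduce mod 70: x ≡ 46
Check: 46 mod 10 = 6 ✓, 46 mod 7 = 4 ✓

x ≡ 46 (mod 70)


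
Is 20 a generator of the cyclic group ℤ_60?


g generates ℤ_n iff gcd(g, n) = 1
gcd(20, 60) = 20
Since gcd = 20 ≠ 1, ⟨20⟩ has order 3 < 60, so 20 is not a generator.

No, 20 does not generate ℤ_60


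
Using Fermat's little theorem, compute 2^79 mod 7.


Fermat's little theorem: if p is prime and gcd(a,p)=1, then a^(p-1) ≡ 1 (mod p)
p = 7 is prime, gcd(2,7) = 1
Reduce exponent: 79 mod 6 = 1
So 2^79 ≡ 2^1 (mod 7)
2^1 mod 7 = 2

2^79 ≡ 2 (mod 7)


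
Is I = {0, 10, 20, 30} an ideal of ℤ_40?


Check ideal conditions for I = {0, 10, 20, 30} in ℤ_40:
(1) I is an additive subgroup? Yes
(2) For r ∈ ℤ_40 and a ∈ I: r·a ∈ I? Yes

Yes, I is an ideal of ℤ_40


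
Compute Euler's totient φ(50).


Factor n: 50 = 2 × 5^2
φ(n) = n · ∏(1 - 1/p) over distinct primes p | n
φ(50) = 50 · (1 - 1/2) · (1 - 1/5) = 20

φ(50) = 20


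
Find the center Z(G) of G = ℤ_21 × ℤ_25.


Z(G) = {g ∈ G | gx = xg for all x ∈ G}
Direct product of abelian groups is abelian, so Z(G) = G

Z(ℤ_21 × ℤ_25) = ℤ_21 × ℤ_25


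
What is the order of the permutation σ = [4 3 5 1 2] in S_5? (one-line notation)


Cycle decomposition: (1 4) (2 3 5)
Cycle lengths: 2, 3
Order = lcm(2, 3) = 6

ord(σ) = 6


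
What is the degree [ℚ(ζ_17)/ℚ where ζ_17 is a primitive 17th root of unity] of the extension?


[ℚ(ζ_n):ℚ] = deg Φ_n(x) = φ(n). Here φ(17) = 16

[ℚ(ζ_17)/ℚ where ζ_17 is a primitive 17th root of unity] = 16


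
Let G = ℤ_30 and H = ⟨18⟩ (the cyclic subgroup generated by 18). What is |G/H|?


|⟨18⟩| = n / gcd(18, 30) = 30 / 6 = 5
H is normal (ℤ_30 is abelian).
|G/H| = |G| / |H| = 30 / 5 = 6

|G/H| = 6


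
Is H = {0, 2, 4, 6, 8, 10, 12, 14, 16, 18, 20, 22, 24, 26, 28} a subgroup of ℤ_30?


Subgroup test for H = {0, 2, 4, 6, 8, 10, 12, 14, 16, 18, 20, 22, 24, 26, 28} in (ℤ_30, +):
(1) 0 ∈ H? Yes
(2) Closure: for all a,b ∈ H, (a+b) mod 30 ∈ H? Yes
(3) Inverses: for all a ∈ H, -a mod 30 ∈ H? Yes

Yes, H is a subgroup of ℤ_30


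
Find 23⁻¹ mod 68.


Use the extended Euclidean algorithm to write 1 = 23·s + 68·t; then s mod 68 is the inverse.
Euclidean algorithm:
  23 = 0·68 + 23
  68 = 2·23 + 22
  23 = 1·22 + 1
  22 = 22·1 + 0
gcd(23,68) = 1
Back-substitution gives: 23·(3) + 68·(-1) = 1
So 23⁻¹ ≡ 3 ≡ 3 (mod 68)
Check: 23 × 3 = 69 ≡ 1 (mod 68) ✓

23⁻¹ ≡ 3 (mod 68)


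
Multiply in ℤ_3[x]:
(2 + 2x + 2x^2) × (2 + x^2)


Expand and collect like terms; reduce coefficients mod 3:
x^0: 2·2 = 4 ≡ 1 (mod 3)
x^1: 2·0 + 2·2 = 4 ≡ 1 (mod 3)
x^2: 2·1 + 2·0 + 2·2 = 6 ≡ 0 (mod 3)
x^3: 2·1 + 2·0 = 2 ≡ 2 (mod 3)
x^4: 2·1 = 2 ≡ 2 (mod 3)
Result: 1 + x + 2x^3 + 2x^4

f · g = 1 + x + 2x^3 + 2x^4


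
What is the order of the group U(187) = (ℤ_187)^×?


U(n) is the group of units mod n; |U(n)| = φ(n)
|U(187)| = φ(187) = 160

|U(187) = (ℤ_187)^×| = 160


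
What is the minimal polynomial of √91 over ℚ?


√91 satisfies x² - 91 = 0, irreducible over ℚ since 91 is squarefree

Minimal polynomial: x² - 91


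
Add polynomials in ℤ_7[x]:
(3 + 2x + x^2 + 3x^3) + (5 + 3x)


Add coefficients mod 7:
x^0: 3 + 5 = 1 (mod 7)
x^1: 2 + 3 = 5 (mod 7)
x^2: 1 + 0 = 1 (mod 7)
x^3: 3 + 0 = 3 (mod 7)
Result: 1 + 5x + x^2 + 3x^3

f + g = 1 + 5x + x^2 + 3x^3


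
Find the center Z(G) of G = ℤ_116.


Z(G) = {g ∈ G | gx = xg for all x ∈ G}
ℤ_116 is abelian, so Z(G) = G

Z(ℤ_116) = ℤ_116


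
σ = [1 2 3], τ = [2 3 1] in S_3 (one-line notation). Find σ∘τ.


σ∘τ: apply τ first, then σ
1 →τ 2 →σ 2
2 →τ 3 →σ 3
3 →τ 1 →σ 1

σ∘τ = [2 3 1]


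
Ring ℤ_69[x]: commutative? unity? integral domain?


ℤ_69 has zero divisors (3·23 ≡ 0), and these lift to constant zero divisors in ℤ_69[x]; so not an integral domain
Commutative: Yes
Integral domain: No
Has unity: Yes

ℤ_69[x]: Commutative=Yes, Unity=Yes


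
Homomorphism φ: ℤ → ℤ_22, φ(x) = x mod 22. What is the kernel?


Kernel = preimage of identity
ker(φ) = {x ∈ ℤ : x ≡ 0 (mod 22)} = 22ℤ = {0, ±22, ±44, ...}

ker(φ) = 22ℤ


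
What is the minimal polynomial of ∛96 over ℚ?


∛96 satisfies x³ - 96 = 0, irreducible over ℚ (no rational root; 96 is not a perfect cube)

Minimal polynomial: x³ - 96


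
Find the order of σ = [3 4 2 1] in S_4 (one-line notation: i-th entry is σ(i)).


Cycle decomposition: (1 3 2 4)
Cycle lengths: 4
Order = lcm(4) = 4

ord(σ) = 4


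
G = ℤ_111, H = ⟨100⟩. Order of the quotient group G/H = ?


|⟨100⟩| = n / gcd(100, 111) = 111 / 1 = 111
H is normal (ℤ_111 is abelian).
|G/H| = |G| / |H| = 111 / 111 = 1

|G/H| = 1


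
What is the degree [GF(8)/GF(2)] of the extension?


GF(8) = GF(2^3), so the extension degree is 3

[GF(8)/GF(2)] = 3


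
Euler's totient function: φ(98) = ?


Factor n: 98 = 2 × 7^2
φ(n) = n · ∏(1 - 1/p) over distinct primes p | n
φ(98) = 98 · (1 - 1/2) · (1 - 1/7) = 42

φ(98) = 42


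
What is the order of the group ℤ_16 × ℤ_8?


|A × B| = |A| · |B|
|ℤ_16 × ℤ_8| = 16 × 8 = 128

|ℤ_16 × ℤ_8| = 128


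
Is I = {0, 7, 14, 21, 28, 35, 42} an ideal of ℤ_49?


Check ideal conditions for I = {0, 7, 14, 21, 28, 35, 42} in ℤ_49:
(1) I is an additive subgroup? Yes
(2) For r ∈ ℤ_49 and a ∈ I: r·a ∈ I? Yes

Yes, I is an ideal of ℤ_49


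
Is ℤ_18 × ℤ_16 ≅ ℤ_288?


Comparing ℤ_18 × ℤ_16 and ℤ_288:
gcd(18,16) = 2 ≠ 1. Max element order in ℤ_18×ℤ_16 is lcm(18,16) = 144 < 288, so it has no element of order 288

No, ℤ_18 × ℤ_16 ≇ ℤ_288


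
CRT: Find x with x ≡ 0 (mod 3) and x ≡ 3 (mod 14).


m₁ = 3, m₂ = 14, gcd = 1, so CRT applies. M = m₁·m₂ = 42
Let M₁ = M/m₁ = 14, M₂ = M/m₂ = 3
Find y₁ ≡ M₁⁻¹ (mod m₁): 14⁻¹ ≡ 2 (mod 3)
Find y₂ ≡ M₂⁻¹ (mod m₂): 3⁻¹ ≡ 5 (mod 14)
x = a₁·M₁·y₁ + a₂·M₂·y₂ = 0·14·2 + 3·3·5 = 45
Reduce mod 42: x ≡ 3
Check: 3 mod 3 = 0 ✓, 3 mod 14 = 3 ✓

x ≡ 3 (mod 42)


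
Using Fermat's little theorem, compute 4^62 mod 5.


Fermat's little theorem: if p is prime and gcd(a,p)=1, then a^(p-1) ≡ 1 (mod p)
p = 5 is prime, gcd(4,5) = 1
Reduce exponent: 62 mod 4 = 2
So 4^62 ≡ 4^2 (mod 5)
4^2 mod 5 = 1

4^62 ≡ 1 (mod 5)


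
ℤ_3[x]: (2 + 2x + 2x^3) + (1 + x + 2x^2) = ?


Add coefficients mod 3:
x^0: 2 + 1 = 0 (mod 3)
x^1: 2 + 1 = 0 (mod 3)
x^2: 0 + 2 = 2 (mod 3)
x^3: 2 + 0 = 2 (mod 3)
Result: 2x^2 + 2x^3

f + g = 2x^2 + 2x^3


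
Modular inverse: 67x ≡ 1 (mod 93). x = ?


Use the extended Euclidean algorithm to write 1 = 67·s + 93·t; then s mod 93 is the inverse.
Euclidean algorithm:
  67 = 0·93 + 67
  93 = 1·67 + 26
  67 = 2·26 + 15
  26 = 1·15 + 11
  15 = 1·11 + 4
  11 = 2·4 + 3
  4 = 1·3 + 1
  3 = 3·1 + 0
gcd(67,93) = 1
Back-substitution gives: 67·(25) + 93·(-18) = 1
So 67⁻¹ ≡ 25 ≡ 25 (mod 93)
Check: 67 × 25 = 1675 ≡ 1 (mod 93) ✓

67⁻¹ ≡ 25 (mod 93)


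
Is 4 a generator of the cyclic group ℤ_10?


g generates ℤ_n iff gcd(g, n) = 1
gcd(4, 10) = 2
Since gcd = 2 ≠ 1, ⟨4⟩ has order 5 < 10, so 4 is not a generator.

No, 4 does not generate ℤ_10


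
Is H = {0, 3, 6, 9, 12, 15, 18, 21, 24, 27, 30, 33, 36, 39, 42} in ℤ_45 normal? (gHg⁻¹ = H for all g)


H = {0, 3, 6, 9, 12, 15, 18, 21, 24, 27, 30, 33, 36, 39, 42} in ℤ_45
ℤ_45 is abelian; every subgroup of an abelian group is normal

Yes, normal subgroup


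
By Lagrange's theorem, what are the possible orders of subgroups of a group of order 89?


Lagrange's theorem: |H| divides |G|
|G| = 89
Divisors of 89: 1, 89

Possible subgroup orders: {1, 89}


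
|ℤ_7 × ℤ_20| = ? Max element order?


|ℤ_7 × ℤ_20| = 7 × 20 = 140
Max element order = lcm(7,20) = 140
Cyclic? Yes (gcd=1)

|ℤ_7×ℤ_20| = 140, max element order = 140


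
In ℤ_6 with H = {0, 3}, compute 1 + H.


1 + H = {1 + h (mod 6) : h ∈ H}
1+0=1, 1+3=4

1 + H = {1, 4}


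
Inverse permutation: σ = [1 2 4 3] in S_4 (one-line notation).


To find σ⁻¹, swap domain and range:
σ(1) = 1 → σ⁻¹(1) = 1
σ(2) = 2 → σ⁻¹(2) = 2
σ(3) = 4 → σ⁻¹(4) = 3
σ(4) = 3 → σ⁻¹(3) = 4

σ⁻¹ = [1 2 4 3]


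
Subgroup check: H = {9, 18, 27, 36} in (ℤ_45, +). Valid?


Subgroup test for H = {9, 18, 27, 36} in (ℤ_45, +):
(1) 0 ∈ H? No
(2) Closure: for all a,b ∈ H, (a+b) mod 45 ∈ H? No  [counterexample: 9 + 36 = 0 ∉ H]
(3) Inverses: for all a ∈ H, -a mod 45 ∈ H? Yes

No, H is not a subgroup of ℤ_45


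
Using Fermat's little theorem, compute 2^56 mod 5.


Fermat's little theorem: if p is prime and gcd(a,p)=1, then a^(p-1) ≡ 1 (mod p)
p = 5 is prime, gcd(2,5) = 1
Reduce exponent: 56 mod 4 = 0
So 2^56 ≡ 2^0 (mod 5)
2^0 = 1

2^56 ≡ 1 (mod 5)


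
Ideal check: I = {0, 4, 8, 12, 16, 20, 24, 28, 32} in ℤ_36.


Check ideal conditions for I = {0, 4, 8, 12, 16, 20, 24, 28, 32} in ℤ_36:
(1) I is an additive subgroup? Yes
(2) For r ∈ ℤ_36 and a ∈ I: r·a ∈ I? Yes

Yes, I is an ideal of ℤ_36


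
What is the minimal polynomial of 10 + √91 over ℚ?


Let α = 10 + √91. Then α - 10 = √91, so (α - 10)² = 91, giving α² - 20α + 9 = 0. Degree 2 and α ∉ ℚ, so this is the minimal polynomial.

Minimal polynomial: x² - 20x + 9


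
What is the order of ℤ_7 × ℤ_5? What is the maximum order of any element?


|ℤ_7 × ℤ_5| = 7 × 5 = 35
Max element order = lcm(7,5) = 35
Cyclic? Yes (gcd=1)

|ℤ_7×ℤ_5| = 35, max element order = 35


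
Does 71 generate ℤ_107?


g generates ℤ_n iff gcd(g, n) = 1
gcd(71, 107) = 1
Since gcd = 1, 71 is a generator.

Yes, 71 generates ℤ_107


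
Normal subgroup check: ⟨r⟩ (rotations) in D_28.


H = ⟨r⟩ (rotations) in D_28
The rotation subgroup ⟨r⟩ has index 2 in D_28, so it is normal

Yes, normal subgroup


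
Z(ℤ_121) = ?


Z(G) = {g ∈ G | gx = xg for all x ∈ G}
ℤ_121 is abelian, so Z(G) = G

Z(ℤ_121) = ℤ_121


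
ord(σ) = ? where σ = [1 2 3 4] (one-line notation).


Cycle decomposition: identity (all elements fixed)
Order = 1 (identity has order 1)

ord(σ) = 1


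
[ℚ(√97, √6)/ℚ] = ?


[ℚ(√97,√6):ℚ] = [ℚ(√97,√6):ℚ(√97)]·[ℚ(√97):ℚ] = 2·2 = 4

[ℚ(√97, √6)/ℚ] = 4


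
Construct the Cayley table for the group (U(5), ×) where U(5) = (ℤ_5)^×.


Elements: {1, 2, 3, 4}
Operation: multiplication mod 5
Entry (a, b) = (a × b) mod 5

Cayley table:
  | 1 | 2 | 3 | 4
1 | 1 | 2 | 3 | 4
2 | 2 | 4 | 1 | 3
3 | 3 | 1 | 4 | 2
4 | 4 | 3 | 2 | 1


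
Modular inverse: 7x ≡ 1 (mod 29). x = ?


Use the extended Euclidean algorithm to write 1 = 7·s + 29·t; then s mod 29 is the inverse.
Euclidean algorithm:
  7 = 0·29 + 7
  29 = 4·7 + 1
  7 = 7·1 + 0
gcd(7,29) = 1
Back-substitution gives: 7·(-4) + 29·(1) = 1
So 7⁻¹ ≡ -4 ≡ 25 (mod 29)
Check: 7 × 25 = 175 ≡ 1 (mod 29) ✓

7⁻¹ ≡ 25 (mod 29)


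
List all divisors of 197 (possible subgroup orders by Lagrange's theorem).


Lagrange's theorem: |H| divides |G|
|G| = 197
Divisors of 197: 1, 197

Possible subgroup orders: {1, 197}


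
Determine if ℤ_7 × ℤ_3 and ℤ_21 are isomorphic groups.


Comparing ℤ_7 × ℤ_3 and ℤ_21:
gcd(7,3) = 1, so ℤ_7 × ℤ_3 ≅ ℤ_21 (CRT)

Yes, ℤ_7 × ℤ_3 ≅ ℤ_21


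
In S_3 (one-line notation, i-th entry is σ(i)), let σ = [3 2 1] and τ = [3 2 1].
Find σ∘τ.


σ∘τ: apply τ first, then σ
1 →τ 3 →σ 1
2 →τ 2 →σ 2
3 →τ 1 →σ 3

σ∘τ = [1 2 3]


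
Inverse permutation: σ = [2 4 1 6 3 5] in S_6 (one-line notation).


To find σ⁻¹, swap domain and range:
σ(1) = 2 → σ⁻¹(2) = 1
σ(2) = 4 → σ⁻¹(4) = 2
σ(3) = 1 → σ⁻¹(1) = 3
σ(4) = 6 → σ⁻¹(6) = 4
σ(5) = 3 → σ⁻¹(3) = 5
σ(6) = 5 → σ⁻¹(5) = 6

σ⁻¹ = [3 1 5 2 6 4]


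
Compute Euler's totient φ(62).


Factor n: 62 = 2 × 31
φ(n) = n · ∏(1 - 1/p) over distinct primes p | n
φ(62) = 62 · (1 - 1/2) · (1 - 1/31) = 30

φ(62) = 30


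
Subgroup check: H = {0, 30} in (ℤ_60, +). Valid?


Subgroup test for H = {0, 30} in (ℤ_60, +):
(1) 0 ∈ H? Yes
(2) Closure: for all a,b ∈ H, (a+b) mod 60 ∈ H? Yes
(3) Inverses: for all a ∈ H, -a mod 60 ∈ H? Yes

Yes, H is a subgroup of ℤ_60


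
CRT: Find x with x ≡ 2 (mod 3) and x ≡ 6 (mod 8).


m₁ = 3, m₂ = 8, gcd = 1, so CRT applies. M = m₁·m₂ = 24
Let M₁ = M/m₁ = 8, M₂ = M/m₂ = 3
Find y₁ ≡ M₁⁻¹ (mod m₁): 8⁻¹ ≡ 2 (mod 3)
Find y₂ ≡ M₂⁻¹ (mod m₂): 3⁻¹ ≡ 3 (mod 8)
x = a₁·M₁·y₁ + a₂·M₂·y₂ = 2·8·2 + 6·3·3 = 86
Reduce mod 24: x ≡ 14
Check: 14 mod 3 = 2 ✓, 14 mod 8 = 6 ✓

x ≡ 14 (mod 24)


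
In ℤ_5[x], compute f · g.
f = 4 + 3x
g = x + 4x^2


Expand and collect like terms; reduce coefficients mod 5:
x^0: 4·0 = 0 ≡ 0 (mod 5)
x^1: 4·1 + 3·0 = 4 ≡ 4 (mod 5)
x^2: 4·4 + 3·1 = 19 ≡ 4 (mod 5)
x^3: 3·4 = 12 ≡ 2 (mod 5)
Result: 4x + 4x^2 + 2x^3

f · g = 4x + 4x^2 + 2x^3


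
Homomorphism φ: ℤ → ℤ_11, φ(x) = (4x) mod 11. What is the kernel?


Kernel = preimage of identity
ker(φ) = {x ∈ ℤ : 4x ≡ 0 (mod 11)}. gcd(4,11) = 1, so 4x ≡ 0 (mod 11) ⟺ x ≡ 0 (mod 11/1 = 11). Hence ker(φ) = 11ℤ

ker(φ) = 11ℤ


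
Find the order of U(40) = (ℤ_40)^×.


U(n) is the group of units mod n; |U(n)| = φ(n)
|U(40)| = φ(40) = 16

|U(40) = (ℤ_40)^×| = 16


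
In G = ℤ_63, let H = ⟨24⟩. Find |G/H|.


|⟨24⟩| = n / gcd(24, 63) = 63 / 3 = 21
H is normal (ℤ_63 is abelian).
|G/H| = |G| / |H| = 63 / 21 = 3

|G/H| = 3


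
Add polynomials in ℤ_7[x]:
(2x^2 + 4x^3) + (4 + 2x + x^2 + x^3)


Add coefficients mod 7:
x^0: 0 + 4 = 4 (mod 7)
x^1: 0 + 2 = 2 (mod 7)
x^2: 2 + 1 = 3 (mod 7)
x^3: 4 + 1 = 5 (mod 7)
Result: 4 + 2x + 3x^2 + 5x^3

f + g = 4 + 2x + 3x^2 + 5x^3


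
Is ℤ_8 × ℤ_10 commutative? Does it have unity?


Direct product ring; commutative with unity (1,1); but (1,0)·(0,1) = (0,0) gives zero divisors, so not an integral domain
Commutative: Yes
Integral domain: No
Has unity: Yes

ℤ_8 × ℤ_10: Commutative=Yes, Unity=Yes


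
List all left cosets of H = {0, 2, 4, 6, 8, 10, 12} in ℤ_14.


H = {0, 2, 4, 6, 8, 10, 12}, |H| = 7
Number of cosets = |G|/|H| = 14/7 = 2
0 + H = {0, 2, 4, 6, 8, 10, 12}
1 + H = {1, 3, 5, 7, 9, 11, 13}

Cosets: 0+H={0,2,4,6,8,10,12}; 1+H={1,3,5,7,9,11,13}


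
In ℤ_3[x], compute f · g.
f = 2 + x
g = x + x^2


Expand and collect like terms; reduce coefficients mod 3:
x^0: 2·0 = 0 ≡ 0 (mod 3)
x^1: 2·1 + 1·0 = 2 ≡ 2 (mod 3)
x^2: 2·1 + 1·1 = 3 ≡ 0 (mod 3)
x^3: 1·1 = 1 ≡ 1 (mod 3)
Result: 2x + x^3

f · g = 2x + x^3


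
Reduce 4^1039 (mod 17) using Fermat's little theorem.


Fermat's little theorem: if p is prime and gcd(a,p)=1, then a^(p-1) ≡ 1 (mod p)
p = 17 is prime, gcd(4,17) = 1
Reduce exponent: 1039 mod 16 = 15
So 4^1039 ≡ 4^15 (mod 17)
4^15 mod 17 = 13

4^1039 ≡ 13 (mod 17)


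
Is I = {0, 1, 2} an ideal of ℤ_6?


Check ideal conditions for I = {0, 1, 2} in ℤ_6:
(1) I is an additive subgroup? No
(2) For r ∈ ℤ_6 and a ∈ I: r·a ∈ I? No  [counterexample: r=2, a=2, r·a mod 6 = 4 ∉ I]

No, I is not an ideal of ℤ_6


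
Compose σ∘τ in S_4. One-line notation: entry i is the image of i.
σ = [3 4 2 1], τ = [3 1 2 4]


σ∘τ: apply τ first, then σ
1 →τ 3 →σ 2
2 →τ 1 →σ 3
3 →τ 2 →σ 4
4 →τ 4 →σ 1

σ∘τ = [2 3 4 1]


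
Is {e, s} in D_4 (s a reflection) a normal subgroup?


H = {e, s} in D_4 (s a reflection)
r·s·r⁻¹ = sr⁻² ≠ s for n ≥ 3, so {e, s} is not closed under conjugation

No, not a normal subgroup


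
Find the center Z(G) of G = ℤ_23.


Z(G) = {g ∈ G | gx = xg for all x ∈ G}
ℤ_23 is abelian, so Z(G) = G

Z(ℤ_23) = ℤ_23


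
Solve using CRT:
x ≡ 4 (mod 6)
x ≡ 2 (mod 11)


m₁ = 6, m₂ = 11, gcd = 1, so CRT applies. M = m₁·m₂ = 66
Let M₁ = M/m₁ = 11, M₂ = M/m₂ = 6
Find y₁ ≡ M₁⁻¹ (mod m₁): 11⁻¹ ≡ 5 (mod 6)
Find y₂ ≡ M₂⁻¹ (mod m₂): 6⁻¹ ≡ 2 (mod 11)
x = a₁·M₁·y₁ + a₂·M₂·y₂ = 4·11·5 + 2·6·2 = 244
Reduce mod 66: x ≡ 46
Check: 46 mod 6 = 4 ✓, 46 mod 11 = 2 ✓

x ≡ 46 (mod 66)


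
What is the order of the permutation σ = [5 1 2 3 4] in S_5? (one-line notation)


Cycle decomposition: (1 5 4 3 2)
Cycle lengths: 5
Order = lcm(5) = 5

ord(σ) = 5


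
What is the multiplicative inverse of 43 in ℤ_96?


Use the extended Euclidean algorithm to write 1 = 43·s + 96·t; then s mod 96 is the inverse.
Euclidean algorithm:
  43 = 0·96 + 43
  96 = 2·43 + 10
  43 = 4·10 + 3
  10 = 3·3 + 1
  3 = 3·1 + 0
gcd(43,96) = 1
Back-substitution gives: 43·(-29) + 96·(13) = 1
So 43⁻¹ ≡ -29 ≡ 67 (mod 96)
Check: 43 × 67 = 2881 ≡ 1 (mod 96) ✓

43⁻¹ ≡ 67 (mod 96)


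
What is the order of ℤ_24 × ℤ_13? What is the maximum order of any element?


|ℤ_24 × ℤ_13| = 24 × 13 = 312
Max element order = lcm(24,13) = 312
Cyclic? Yes (gcd=1)

|ℤ_24×ℤ_13| = 312, max element order = 312


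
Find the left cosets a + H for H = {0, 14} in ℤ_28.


H = {0, 14}, |H| = 2
Number of cosets = |G|/|H| = 28/2 = 14
0 + H = {0, 14}
1 + H = {1, 15}
2 + H = {2, 16}
3 + H = {3, 17}
4 + H = {4, 18}
5 + H = {5, 19}
6 + H = {6, 20}
7 + H = {7, 21}
8 + H = {8, 22}
9 + H = {9, 23}
10 + H = {10, 24}
11 + H = {11, 25}
12 + H = {12, 26}
13 + H = {13, 27}

Cosets: 0+H={0,14}; 1+H={1,15}; 2+H={2,16}; 3+H={3,17}; 4+H={4,18}; 5+H={5,19}; 6+H={6,20}; 7+H={7,21}; 8+H={8,22}; 9+H={9,23}; 10+H={10,24}; 11+H={11,25}; 12+H={12,26}; 13+H={13,27}


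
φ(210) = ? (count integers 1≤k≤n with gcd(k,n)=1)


Factor n: 210 = 2 × 3 × 5 × 7
φ(n) = n · ∏(1 - 1/p) over distinct primes p | n
φ(210) = 210 · (1 - 1/2) · (1 - 1/3) · (1 - 1/5) · (1 - 1/7) = 48

φ(210) = 48


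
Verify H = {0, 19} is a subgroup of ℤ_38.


Subgroup test for H = {0, 19} in (ℤ_38, +):
(1) 0 ∈ H? Yes
(2) Closure: for all a,b ∈ H, (a+b) mod 38 ∈ H? Yes
(3) Inverses: for all a ∈ H, -a mod 38 ∈ H? Yes

Yes, H is a subgroup of ℤ_38


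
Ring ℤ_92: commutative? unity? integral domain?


ℤ_92 is a commutative ring with unity 1; 92 = 2×46 is composite, so 2·46 ≡ 0 gives zero divisors (not an integral domain)
Commutative: Yes
Integral domain: No
Has unity: Yes

ℤ_92: Commutative=Yes, Unity=Yes


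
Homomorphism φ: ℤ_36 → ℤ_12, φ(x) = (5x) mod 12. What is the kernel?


Kernel = preimage of identity
ker(φ) = {x ∈ ℤ_36 : 5x ≡ 0 (mod 12)}. Since 12 | 36, φ is well-defined. The kernel is the cyclic subgroup ⟨12⟩ of ℤ_36 (order 3), i.e. {0, 12, 24}

ker(φ) = {0, 12, 24}


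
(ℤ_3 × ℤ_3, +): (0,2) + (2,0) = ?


Operation: componentwise addition mod (3, 3)
(0,2) + (2,0) = ((a₁+b₁) mod 3, (a₂+b₂) mod 3) with a = (0,2), b = (2,0)

(0,2) + (2,0) = (2,2)


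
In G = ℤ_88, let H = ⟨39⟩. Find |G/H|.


|⟨39⟩| = n / gcd(39, 88) = 88 / 1 = 88
H is normal (ℤ_88 is abelian).
|G/H| = |G| / |H| = 88 / 88 = 1

|G/H| = 1


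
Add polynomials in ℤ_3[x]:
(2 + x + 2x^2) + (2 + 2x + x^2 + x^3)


Add coefficients mod 3:
x^0: 2 + 2 = 1 (mod 3)
x^1: 1 + 2 = 0 (mod 3)
x^2: 2 + 1 = 0 (mod 3)
x^3: 0 + 1 = 1 (mod 3)
Result: 1 + x^3

f + g = 1 + x^3


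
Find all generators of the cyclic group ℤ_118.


g generates ℤ_n iff gcd(g,n) = 1
Prime factors of 118: 2, 59
Generators are g ∈ {1,...,117} not divisible by any of these primes.
Generators: {1, 3, 5, 7, 9, 11, 13, 15, 17, 19, 21, 23, 25, 27, 29, 31, 33, 35, 37, 39, 41, 43, 45, 47, 49, 51, 53, 55, 57, 61, 63, 65, 67, 69, 71, 73, 75, 77, 79, 81, 83, 85, 87, 89, 91, 93, 95, 97, 99, 101, 103, 105, 107, 109, 111, 113, 115, 117}
Number of generators = φ(118) = 58

Generators of ℤ_118 = {1, 3, 5, 7, 9, 11, 13, 15, 17, 19, 21, 23, 25, 27, 29, 31, 33, 35, 37, 39, 41, 43, 45, 47, 49, 51, 53, 55, 57, 61, 63, 65, 67, 69, 71, 73, 75, 77, 79, 81, 83, 85, 87, 89, 91, 93, 95, 97, 99, 101, 103, 105, 107, 109, 111, 113, 115, 117}


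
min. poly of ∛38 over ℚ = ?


∛38 satisfies x³ - 38 = 0, irreducible over ℚ (no rational root; 38 is not a perfect cube)

Minimal polynomial: x³ - 38


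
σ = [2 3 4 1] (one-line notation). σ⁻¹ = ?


To find σ⁻¹, swap domain and range:
σ(1) = 2 → σ⁻¹(2) = 1
σ(2) = 3 → σ⁻¹(3) = 2
σ(3) = 4 → σ⁻¹(4) = 3
σ(4) = 1 → σ⁻¹(1) = 4

σ⁻¹ = [4 1 2 3]


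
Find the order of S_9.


|S_n| = n! (number of permutations of n symbols)
|S_9| = 9! = 362880

|S_9| = 362880


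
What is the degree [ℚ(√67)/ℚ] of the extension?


√67 has minimal polynomial x² - 67 (irreducible over ℚ since 67 is squarefree)

[ℚ(√67)/ℚ] = 2


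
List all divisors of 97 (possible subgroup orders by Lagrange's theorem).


Lagrange's theorem: |H| divides |G|
|G| = 97
Divisors of 97: 1, 97

Possible subgroup orders: {1, 97}


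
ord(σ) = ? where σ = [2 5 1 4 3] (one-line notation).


Cycle decomposition: (1 2 5 3)
Cycle lengths: 4
Order = lcm(4) = 4

ord(σ) = 4


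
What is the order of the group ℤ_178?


ℤ_n has n elements.

|ℤ_178| = 178


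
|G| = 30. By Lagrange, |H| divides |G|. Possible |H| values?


Lagrange's theorem: |H| divides |G|
|G| = 30
Divisors of 30: 1, 2, 3, 5, 6, 10, 15, 30

Possible subgroup orders: {1, 2, 3, 5, 6, 10, 15, 30}


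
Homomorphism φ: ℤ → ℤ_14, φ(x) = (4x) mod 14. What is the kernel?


Kernel = preimage of identity
ker(φ) = {x ∈ ℤ : 4x ≡ 0 (mod 14)}. gcd(4,14) = 2, so 4x ≡ 0 (mod 14) ⟺ x ≡ 0 (mod 14/2 = 7). Hence ker(φ) = 7ℤ

ker(φ) = 7ℤ


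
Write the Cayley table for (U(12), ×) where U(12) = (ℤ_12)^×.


Elements: {1, 5, 7, 11}
Operation: multiplication mod 12
Entry (a, b) = (a × b) mod 12

Cayley table:
   |  1 |  5 |  7 | 11
 1 |  1 |  5 |  7 | 11
 5 |  5 |  1 | 11 |  7
 7 |  7 | 11 |  1 |  5
11 | 11 |  7 |  5 |  1


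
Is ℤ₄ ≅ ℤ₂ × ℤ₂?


Comparing ℤ₄ and ℤ₂ × ℤ₂:
ℤ₄ has an element of order 4; ℤ₂×ℤ₂ has exponent 2

No, ℤ₄ ≇ ℤ₂ × ℤ₂


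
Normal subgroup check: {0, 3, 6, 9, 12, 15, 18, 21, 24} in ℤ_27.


H = {0, 3, 6, 9, 12, 15, 18, 21, 24} in ℤ_27
ℤ_27 is abelian; every subgroup of an abelian group is normal

Yes, normal subgroup


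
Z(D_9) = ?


Z(G) = {g ∈ G | gx = xg for all x ∈ G}
For odd n, Z(D_n) = {e}: no nontrivial rotation commutes with all reflections

Z(D_9) = {e}


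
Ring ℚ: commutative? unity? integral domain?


ℚ is a field: commutative, has unity, every nonzero element is a unit (hence an integral domain)
Commutative: Yes
Integral domain: Yes
Has unity: Yes

ℚ: Commutative=Yes, Unity=Yes


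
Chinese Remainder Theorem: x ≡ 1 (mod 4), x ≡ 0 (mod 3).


m₁ = 4, m₂ = 3, gcd = 1, so CRT applies. M = m₁·m₂ = 12
Let M₁ = M/m₁ = 3, M₂ = M/m₂ = 4
Find y₁ ≡ M₁⁻¹ (mod m₁): 3⁻¹ ≡ 3 (mod 4)
Find y₂ ≡ M₂⁻¹ (mod m₂): 4⁻¹ ≡ 1 (mod 3)
x = a₁·M₁·y₁ + a₂·M₂·y₂ = 1·3·3 + 0·4·1 = 9
Reduce mod 12: x ≡ 9
Check: 9 mod 4 = 1 ✓, 9 mod 3 = 0 ✓

x ≡ 9 (mod 12)


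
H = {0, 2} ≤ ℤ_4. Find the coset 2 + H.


2 + H = {2 + h (mod 4) : h ∈ H}
2+0=2, 2+2=0
2 + H = {0, 2} = 0 + H

2 + H = {0, 2}


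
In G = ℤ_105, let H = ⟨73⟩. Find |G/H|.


|⟨73⟩| = n / gcd(73, 105) = 105 / 1 = 105
H is normal (ℤ_105 is abelian).
|G/H| = |G| / |H| = 105 / 105 = 1

|G/H| = 1


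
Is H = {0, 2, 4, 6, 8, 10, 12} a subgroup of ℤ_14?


Subgroup test for H = {0, 2, 4, 6, 8, 10, 12} in (ℤ_14, +):
(1) 0 ∈ H? Yes
(2) Closure: for all a,b ∈ H, (a+b) mod 14 ∈ H? Yes
(3) Inverses: for all a ∈ H, -a mod 14 ∈ H? Yes

Yes, H is a subgroup of ℤ_14


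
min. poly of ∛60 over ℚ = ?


∛60 satisfies x³ - 60 = 0, irreducible over ℚ (no rational root; 60 is not a perfect cube)

Minimal polynomial: x³ - 60


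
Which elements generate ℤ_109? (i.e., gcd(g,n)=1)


g generates ℤ_n iff gcd(g,n) = 1
Prime factors of 109: 109
Generators are g ∈ {1,...,108} not divisible by any of these primes.
Generators: {1, 2, 3, 4, 5, 6, 7, 8, 9, 10, 11, 12, 13, 14, 15, 16, 17, 18, 19, 20, 21, 22, 23, 24, 25, 26, 27, 28, 29, 30, 31, 32, 33, 34, 35, 36, 37, 38, 39, 40, 41, 42, 43, 44, 45, 46, 47, 48, 49, 50, 51, 52, 53, 54, 55, 56, 57, 58, 59, 60, 61, 62, 63, 64, 65, 66, 67, 68, 69, 70, 71, 72, 73, 74, 75, 76, 77, 78, 79, 80, 81, 82, 83, 84, 85, 86, 87, 88, 89, 90, 91, 92, 93, 94, 95, 96, 97, 98, 99, 100, 101, 102, 103, 104, 105, 106, 107, 108}
Number of generators = φ(109) = 108

Generators of ℤ_109 = {1, 2, 3, 4, 5, 6, 7, 8, 9, 10, 11, 12, 13, 14, 15, 16, 17, 18, 19, 20, 21, 22, 23, 24, 25, 26, 27, 28, 29, 30, 31, 32, 33, 34, 35, 36, 37, 38, 39, 40, 41, 42, 43, 44, 45, 46, 47, 48, 49, 50, 51, 52, 53, 54, 55, 56, 57, 58, 59, 60, 61, 62, 63, 64, 65, 66, 67, 68, 69, 70, 71, 72, 73, 74, 75, 76, 77, 78, 79, 80, 81, 82, 83, 84, 85, 86, 87, 88, 89, 90, 91, 92, 93, 94, 95, 96, 97, 98, 99, 100, 101, 102, 103, 104, 105, 106, 107, 108}


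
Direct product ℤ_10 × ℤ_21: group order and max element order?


|ℤ_10 × ℤ_21| = 10 × 21 = 210
Max element order = lcm(10,21) = 210
Cyclic? Yes (gcd=1)

|ℤ_10×ℤ_21| = 210, max element order = 210


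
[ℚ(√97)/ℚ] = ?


√97 has minimal polynomial x² - 97 (irreducible over ℚ since 97 is squarefree)

[ℚ(√97)/ℚ] = 2


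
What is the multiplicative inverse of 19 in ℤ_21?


Use the extended Euclidean algorithm to write 1 = 19·s + 21·t; then s mod 21 is the inverse.
Euclidean algorithm:
  19 = 0·21 + 19
  21 = 1·19 + 2
  19 = 9·2 + 1
  2 = 2·1 + 0
gcd(19,21) = 1
Back-substitution gives: 19·(10) + 21·(-9) = 1
So 19⁻¹ ≡ 10 ≡ 10 (mod 21)
Check: 19 × 10 = 190 ≡ 1 (mod 21) ✓

19⁻¹ ≡ 10 (mod 21)


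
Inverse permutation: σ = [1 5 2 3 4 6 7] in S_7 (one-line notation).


To find σ⁻¹, swap domain and range:
σ(1) = 1 → σ⁻¹(1) = 1
σ(2) = 5 → σ⁻¹(5) = 2
σ(3) = 2 → σ⁻¹(2) = 3
σ(4) = 3 → σ⁻¹(3) = 4
σ(5) = 4 → σ⁻¹(4) = 5
σ(6) = 6 → σ⁻¹(6) = 6
σ(7) = 7 → σ⁻¹(7) = 7

σ⁻¹ = [1 3 4 5 2 6 7]


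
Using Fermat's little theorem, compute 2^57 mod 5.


Fermat's little theorem: if p is prime and gcd(a,p)=1, then a^(p-1) ≡ 1 (mod p)
p = 5 is prime, gcd(2,5) = 1
Reduce exponent: 57 mod 4 = 1
So 2^57 ≡ 2^1 (mod 5)
2^1 mod 5 = 2

2^57 ≡ 2 (mod 5)


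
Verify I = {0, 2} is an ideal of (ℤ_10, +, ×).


Check ideal conditions for I = {0, 2} in ℤ_10:
(1) I is an additive subgroup? No
(2) For r ∈ ℤ_10 and a ∈ I: r·a ∈ I? No  [counterexample: r=2, a=2, r·a mod 10 = 4 ∉ I]

No, I is not an ideal of ℤ_10


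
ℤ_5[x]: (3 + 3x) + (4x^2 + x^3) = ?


Add coefficients mod 5:
x^0: 3 + 0 = 3 (mod 5)
x^1: 3 + 0 = 3 (mod 5)
x^2: 0 + 4 = 4 (mod 5)
x^3: 0 + 1 = 1 (mod 5)
Result: 3 + 3x + 4x^2 + x^3

f + g = 3 + 3x + 4x^2 + x^3


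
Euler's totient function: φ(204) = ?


Factor n: 204 = 2^2 × 3 × 17
φ(n) = n · ∏(1 - 1/p) over distinct primes p | n
φ(204) = 204 · (1 - 1/2) · (1 - 1/3) · (1 - 1/17) = 64

φ(204) = 64
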